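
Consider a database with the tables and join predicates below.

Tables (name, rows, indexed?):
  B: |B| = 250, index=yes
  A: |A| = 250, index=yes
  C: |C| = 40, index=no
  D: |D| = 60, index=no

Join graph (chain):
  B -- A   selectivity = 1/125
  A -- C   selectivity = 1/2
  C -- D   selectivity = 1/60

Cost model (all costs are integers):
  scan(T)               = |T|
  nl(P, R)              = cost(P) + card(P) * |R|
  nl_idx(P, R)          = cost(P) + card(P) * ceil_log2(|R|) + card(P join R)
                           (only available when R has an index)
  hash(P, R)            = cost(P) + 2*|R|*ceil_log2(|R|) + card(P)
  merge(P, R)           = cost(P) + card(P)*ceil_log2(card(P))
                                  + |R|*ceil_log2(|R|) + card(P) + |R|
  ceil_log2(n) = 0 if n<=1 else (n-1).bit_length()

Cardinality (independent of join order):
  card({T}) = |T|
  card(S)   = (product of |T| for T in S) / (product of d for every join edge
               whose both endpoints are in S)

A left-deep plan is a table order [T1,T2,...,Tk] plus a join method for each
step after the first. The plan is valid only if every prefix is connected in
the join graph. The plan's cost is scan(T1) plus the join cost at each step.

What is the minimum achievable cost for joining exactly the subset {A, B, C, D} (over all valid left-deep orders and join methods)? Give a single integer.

Selinger DP over subsets of {A,B,C,D}:
  {B}: scan cost=250, card=250
  {A}: scan cost=250, card=250
  {C}: scan cost=40, card=40
  {D}: scan cost=60, card=60
  {AB}: card=500; try (B,nl_idx)→2750, (A,nl_idx)→2750, (B,hash)→4500, (A,hash)→4500, (B,merge)→4750, (A,merge)→4750 …(+2); best=2750 via (B,nl_idx)
  {AC}: card=5000; try (C,hash)→980, (A,merge)→2570, (C,merge)→2780, (A,hash)→4080, (A,nl_idx)→5360, (A,nl)→10040 …(+1); best=980 via (C,hash)
  {CD}: card=40; try (C,hash)→600, (D,merge)→740, (C,merge)→760, (D,hash)→800, (D,nl)→2440, (C,nl)→2460; best=600 via (C,hash)
  {ABC}: card=10000; try (C,hash)→3730, (C,merge)→8030, (B,hash)→9980, (C,nl)→22750, (B,nl_idx)→50980, (B,merge)→73230 …(+1); best=3730 via (C,hash)
  {ACD}: card=5000; try (A,merge)→3130, (A,hash)→4640, (A,nl_idx)→5920, (D,hash)→6700, (A,nl)→10600, (D,merge)→71400 …(+1); best=3130 via (A,merge)
  {ABCD}: card=10000; try (B,hash)→12130, (D,hash)→14450, (B,nl_idx)→53130, (B,merge)→75380, (D,merge)→154150, (D,nl)→603730 …(+1); best=12130 via (B,hash)

12130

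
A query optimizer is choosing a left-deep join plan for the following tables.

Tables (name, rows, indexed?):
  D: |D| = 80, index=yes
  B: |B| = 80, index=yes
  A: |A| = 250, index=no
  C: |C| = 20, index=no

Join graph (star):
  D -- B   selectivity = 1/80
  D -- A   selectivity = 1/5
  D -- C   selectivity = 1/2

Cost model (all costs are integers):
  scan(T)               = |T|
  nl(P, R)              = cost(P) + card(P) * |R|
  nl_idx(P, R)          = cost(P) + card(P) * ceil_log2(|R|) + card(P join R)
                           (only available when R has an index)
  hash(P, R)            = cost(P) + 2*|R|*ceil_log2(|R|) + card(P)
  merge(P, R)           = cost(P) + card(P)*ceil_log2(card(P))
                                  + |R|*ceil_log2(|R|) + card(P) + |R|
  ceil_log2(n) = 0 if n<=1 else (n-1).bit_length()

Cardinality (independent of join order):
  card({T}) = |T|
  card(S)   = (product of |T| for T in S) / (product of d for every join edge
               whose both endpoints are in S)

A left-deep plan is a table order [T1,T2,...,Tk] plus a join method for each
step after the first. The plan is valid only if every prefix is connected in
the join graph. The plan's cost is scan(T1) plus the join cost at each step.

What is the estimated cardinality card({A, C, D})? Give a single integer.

40000

Tables in S: A(250), C(20), D(80)
Edges inside S: D-A(d=5), D-C(d=2)
numerator = 250 * 20 * 80 = 400000
denominator = 5 * 2 = 10
card(S) = 400000 / 10 = 40000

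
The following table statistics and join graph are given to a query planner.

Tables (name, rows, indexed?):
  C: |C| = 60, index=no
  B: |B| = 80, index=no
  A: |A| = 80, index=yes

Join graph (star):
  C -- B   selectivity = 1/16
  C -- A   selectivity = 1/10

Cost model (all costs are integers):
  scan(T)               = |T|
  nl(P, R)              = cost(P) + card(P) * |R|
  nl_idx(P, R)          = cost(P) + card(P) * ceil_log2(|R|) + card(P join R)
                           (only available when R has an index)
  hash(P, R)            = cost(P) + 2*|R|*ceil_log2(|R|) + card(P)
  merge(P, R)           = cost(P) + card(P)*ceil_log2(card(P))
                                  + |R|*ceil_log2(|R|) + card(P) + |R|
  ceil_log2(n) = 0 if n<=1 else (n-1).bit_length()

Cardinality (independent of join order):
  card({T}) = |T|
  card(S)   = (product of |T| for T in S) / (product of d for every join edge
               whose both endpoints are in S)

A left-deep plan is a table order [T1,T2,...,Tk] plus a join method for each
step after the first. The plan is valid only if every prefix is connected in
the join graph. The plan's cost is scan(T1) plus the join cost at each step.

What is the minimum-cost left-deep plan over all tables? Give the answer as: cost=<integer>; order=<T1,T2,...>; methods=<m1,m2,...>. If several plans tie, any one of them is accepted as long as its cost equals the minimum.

Selinger DP (subsets sized 1..n):
  {C}: scan cost=60, card=60
  {B}: scan cost=80, card=80
  {A}: scan cost=80, card=80
  {BC}: card=300; try (C,hash)→880, (B,merge)→1120, (C,merge)→1140, (B,hash)→1240, (B,nl)→4860, (C,nl)→4880; best=880 via (C,hash)
  {AC}: card=480; try (C,hash)→880, (A,nl_idx)→960, (A,merge)→1120, (C,merge)→1140, (A,hash)→1240, (A,nl)→4860 …(+1); best=880 via (C,hash)
  {ABC}: card=2400; try (A,hash)→2300, (B,hash)→2480, (A,merge)→4520, (A,nl_idx)→5380, (B,merge)→6320, (A,nl)→24880 …(+1); best=2300 via (A,hash)

cost=2300; order=B,C,A; methods=hash,hash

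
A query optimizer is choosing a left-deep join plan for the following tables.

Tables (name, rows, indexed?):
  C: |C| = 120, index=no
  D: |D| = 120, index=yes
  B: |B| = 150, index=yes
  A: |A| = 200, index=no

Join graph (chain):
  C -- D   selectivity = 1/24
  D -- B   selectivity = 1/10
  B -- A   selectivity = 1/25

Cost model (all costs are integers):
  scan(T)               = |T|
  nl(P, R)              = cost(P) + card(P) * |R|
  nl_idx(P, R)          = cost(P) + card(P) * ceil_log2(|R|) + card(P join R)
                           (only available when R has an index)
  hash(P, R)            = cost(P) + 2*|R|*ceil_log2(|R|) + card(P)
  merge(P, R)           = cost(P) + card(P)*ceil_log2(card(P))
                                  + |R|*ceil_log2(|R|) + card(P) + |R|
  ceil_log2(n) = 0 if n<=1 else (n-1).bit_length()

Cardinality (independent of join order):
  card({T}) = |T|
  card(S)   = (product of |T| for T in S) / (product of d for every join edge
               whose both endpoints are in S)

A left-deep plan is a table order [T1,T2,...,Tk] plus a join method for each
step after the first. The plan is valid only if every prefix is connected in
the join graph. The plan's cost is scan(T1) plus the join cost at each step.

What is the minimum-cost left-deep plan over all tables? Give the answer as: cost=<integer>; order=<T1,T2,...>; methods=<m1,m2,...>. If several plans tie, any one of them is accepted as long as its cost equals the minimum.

Selinger DP (subsets sized 1..n):
  {C}: scan cost=120, card=120
  {D}: scan cost=120, card=120
  {B}: scan cost=150, card=150
  {A}: scan cost=200, card=200
  {CD}: card=600; try (D,nl_idx)→1560, (D,hash)→1920, (C,hash)→1920, (D,merge)→2040, (C,merge)→2040, (D,nl)→14520 …(+1); best=1560 via (D,nl_idx)
  {BD}: card=1800; try (D,hash)→1980, (B,merge)→2430, (D,merge)→2460, (B,hash)→2640, (B,nl_idx)→2880, (D,nl_idx)→3000 …(+2); best=1980 via (D,hash)
  {AB}: card=1200; try (B,hash)→2800, (B,nl_idx)→3000, (A,merge)→3300, (B,merge)→3350, (A,hash)→3500, (A,nl)→30150 …(+1); best=2800 via (B,hash)
  {BCD}: card=9000; try (B,hash)→4560, (C,hash)→5460, (B,merge)→9510, (B,nl_idx)→15360, (C,merge)→24540, (B,nl)→91560 …(+1); best=4560 via (B,hash)
  {ABD}: card=14400; try (D,hash)→5680, (A,hash)→6980, (D,merge)→18160, (A,merge)→25380, (D,nl_idx)→25600, (D,nl)→146800 …(+1); best=5680 via (D,hash)
  {ABCD}: card=72000; try (A,hash)→16760, (C,hash)→21760, (A,merge)→141360, (C,merge)→222640, (C,nl)→1733680, (A,nl)→1804560; best=16760 via (A,hash)

cost=16760; order=C,D,B,A; methods=nl_idx,hash,hash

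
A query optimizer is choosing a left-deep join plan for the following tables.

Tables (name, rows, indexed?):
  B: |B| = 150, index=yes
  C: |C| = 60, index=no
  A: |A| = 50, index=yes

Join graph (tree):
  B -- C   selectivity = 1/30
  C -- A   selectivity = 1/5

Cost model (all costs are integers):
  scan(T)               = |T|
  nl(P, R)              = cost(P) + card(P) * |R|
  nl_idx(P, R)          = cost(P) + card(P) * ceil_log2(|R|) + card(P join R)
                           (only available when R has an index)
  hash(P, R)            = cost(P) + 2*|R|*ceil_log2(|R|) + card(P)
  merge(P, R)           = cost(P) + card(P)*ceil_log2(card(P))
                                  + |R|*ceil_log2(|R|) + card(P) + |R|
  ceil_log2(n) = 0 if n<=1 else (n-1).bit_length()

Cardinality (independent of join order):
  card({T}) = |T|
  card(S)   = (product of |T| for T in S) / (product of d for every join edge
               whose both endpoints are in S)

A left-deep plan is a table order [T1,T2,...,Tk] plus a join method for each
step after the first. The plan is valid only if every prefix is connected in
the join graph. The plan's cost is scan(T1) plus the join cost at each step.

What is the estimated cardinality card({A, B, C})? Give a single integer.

Tables in S: A(50), B(150), C(60)
Edges inside S: B-C(d=30), C-A(d=5)
numerator = 50 * 150 * 60 = 450000
denominator = 30 * 5 = 150
card(S) = 450000 / 150 = 3000

3000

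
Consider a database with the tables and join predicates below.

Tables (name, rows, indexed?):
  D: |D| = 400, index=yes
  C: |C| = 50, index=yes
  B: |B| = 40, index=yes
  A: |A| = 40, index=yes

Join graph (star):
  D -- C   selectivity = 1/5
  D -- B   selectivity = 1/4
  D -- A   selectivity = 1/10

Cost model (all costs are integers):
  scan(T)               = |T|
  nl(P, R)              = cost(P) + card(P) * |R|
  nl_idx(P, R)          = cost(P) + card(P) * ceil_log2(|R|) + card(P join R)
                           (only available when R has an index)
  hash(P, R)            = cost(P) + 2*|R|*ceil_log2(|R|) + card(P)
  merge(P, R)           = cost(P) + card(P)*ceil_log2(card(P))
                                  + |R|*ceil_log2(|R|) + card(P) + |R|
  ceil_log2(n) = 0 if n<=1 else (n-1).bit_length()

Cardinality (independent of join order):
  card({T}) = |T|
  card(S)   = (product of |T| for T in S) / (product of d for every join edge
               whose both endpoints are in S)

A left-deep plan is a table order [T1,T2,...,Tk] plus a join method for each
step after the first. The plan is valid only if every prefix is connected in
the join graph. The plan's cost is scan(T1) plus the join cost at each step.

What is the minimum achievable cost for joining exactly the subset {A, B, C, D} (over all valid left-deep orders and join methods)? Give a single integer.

19960

Selinger DP over subsets of {A,B,C,D}:
  {D}: scan cost=400, card=400
  {C}: scan cost=50, card=50
  {B}: scan cost=40, card=40
  {A}: scan cost=40, card=40
  {CD}: card=4000; try (C,hash)→1400, (D,merge)→4400, (D,nl_idx)→4500, (C,merge)→4750, (C,nl_idx)→6800, (D,hash)→7300 …(+2); best=1400 via (C,hash)
  {BD}: card=4000; try (B,hash)→1280, (D,merge)→4320, (D,nl_idx)→4400, (B,merge)→4680, (B,nl_idx)→6800, (D,hash)→7280 …(+2); best=1280 via (B,hash)
  {AD}: card=1600; try (A,hash)→1280, (D,nl_idx)→2000, (D,merge)→4320, (A,nl_idx)→4400, (A,merge)→4680, (D,hash)→7280 …(+2); best=1280 via (A,hash)
  {BCD}: card=40000; try (C,hash)→5880, (B,hash)→5880, (C,merge)→53630, (B,merge)→53680, (C,nl_idx)→65280, (B,nl_idx)→65400 …(+2); best=5880 via (C,hash)
  {ACD}: card=16000; try (C,hash)→3480, (A,hash)→5880, (C,merge)→20830, (C,nl_idx)→26880, (A,nl_idx)→41400, (A,merge)→53680 …(+2); best=3480 via (C,hash)
  {ABD}: card=16000; try (B,hash)→3360, (A,hash)→5760, (B,merge)→20760, (B,nl_idx)→26880, (A,nl_idx)→41280, (A,merge)→53560 …(+2); best=3360 via (B,hash)
  {ABCD}: card=160000; try (C,hash)→19960, (B,hash)→19960, (A,hash)→46360, (C,merge)→243710, (B,merge)→243760, (C,nl_idx)→259360 …(+6); best=19960 via (C,hash)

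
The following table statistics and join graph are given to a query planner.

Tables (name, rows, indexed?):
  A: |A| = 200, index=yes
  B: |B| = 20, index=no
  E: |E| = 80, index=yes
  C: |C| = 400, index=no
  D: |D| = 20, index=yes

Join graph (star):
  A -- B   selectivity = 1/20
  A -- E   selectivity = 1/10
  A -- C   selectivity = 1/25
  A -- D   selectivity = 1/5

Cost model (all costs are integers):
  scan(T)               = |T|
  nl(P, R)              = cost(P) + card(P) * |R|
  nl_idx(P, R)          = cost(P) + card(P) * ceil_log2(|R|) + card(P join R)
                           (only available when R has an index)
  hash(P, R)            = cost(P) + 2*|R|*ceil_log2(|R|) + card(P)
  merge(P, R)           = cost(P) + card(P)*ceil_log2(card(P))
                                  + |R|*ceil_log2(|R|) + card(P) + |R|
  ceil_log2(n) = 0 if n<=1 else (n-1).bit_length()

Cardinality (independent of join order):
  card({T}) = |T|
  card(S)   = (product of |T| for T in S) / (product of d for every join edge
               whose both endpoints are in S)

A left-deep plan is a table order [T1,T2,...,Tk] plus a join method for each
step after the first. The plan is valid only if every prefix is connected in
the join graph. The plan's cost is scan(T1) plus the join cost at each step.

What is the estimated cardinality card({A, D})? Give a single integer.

800

Tables in S: A(200), D(20)
Edges inside S: A-D(d=5)
numerator = 200 * 20 = 4000
denominator = 5 = 5
card(S) = 4000 / 5 = 800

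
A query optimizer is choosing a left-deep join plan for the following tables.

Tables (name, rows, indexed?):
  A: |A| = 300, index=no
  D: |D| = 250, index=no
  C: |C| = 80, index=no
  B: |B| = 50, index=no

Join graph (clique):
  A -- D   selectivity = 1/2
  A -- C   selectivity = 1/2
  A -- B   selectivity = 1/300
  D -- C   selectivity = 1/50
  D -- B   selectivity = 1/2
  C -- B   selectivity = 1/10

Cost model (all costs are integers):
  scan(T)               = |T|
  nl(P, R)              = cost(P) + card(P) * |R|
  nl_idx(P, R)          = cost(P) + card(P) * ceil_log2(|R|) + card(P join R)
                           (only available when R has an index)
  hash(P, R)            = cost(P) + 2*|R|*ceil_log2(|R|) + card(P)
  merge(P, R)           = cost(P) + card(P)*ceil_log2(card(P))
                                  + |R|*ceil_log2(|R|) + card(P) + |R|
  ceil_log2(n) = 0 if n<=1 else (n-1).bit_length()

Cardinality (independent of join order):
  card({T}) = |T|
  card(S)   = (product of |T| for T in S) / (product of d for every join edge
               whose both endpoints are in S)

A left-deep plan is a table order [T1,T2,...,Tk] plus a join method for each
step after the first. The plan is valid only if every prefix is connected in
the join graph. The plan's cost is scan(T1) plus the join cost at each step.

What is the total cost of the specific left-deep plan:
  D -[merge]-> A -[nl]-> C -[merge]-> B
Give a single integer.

step 1: scan D: cost=250, card=250
step 2: join A via merge
    card(P join A) = 250*300/(2) = 37500
    cost = 250 + 250*8 + 300*9 + 250 + 300 = 5500
step 3: join C via nl
    card(P join C) = 37500*80/(2*50) = 30000
    cost = 5500 + 37500*80 = 3005500
step 4: join B via merge
    card(P join B) = 30000*50/(300*2*10) = 250
    cost = 3005500 + 30000*15 + 50*6 + 30000 + 50 = 3485850

3485850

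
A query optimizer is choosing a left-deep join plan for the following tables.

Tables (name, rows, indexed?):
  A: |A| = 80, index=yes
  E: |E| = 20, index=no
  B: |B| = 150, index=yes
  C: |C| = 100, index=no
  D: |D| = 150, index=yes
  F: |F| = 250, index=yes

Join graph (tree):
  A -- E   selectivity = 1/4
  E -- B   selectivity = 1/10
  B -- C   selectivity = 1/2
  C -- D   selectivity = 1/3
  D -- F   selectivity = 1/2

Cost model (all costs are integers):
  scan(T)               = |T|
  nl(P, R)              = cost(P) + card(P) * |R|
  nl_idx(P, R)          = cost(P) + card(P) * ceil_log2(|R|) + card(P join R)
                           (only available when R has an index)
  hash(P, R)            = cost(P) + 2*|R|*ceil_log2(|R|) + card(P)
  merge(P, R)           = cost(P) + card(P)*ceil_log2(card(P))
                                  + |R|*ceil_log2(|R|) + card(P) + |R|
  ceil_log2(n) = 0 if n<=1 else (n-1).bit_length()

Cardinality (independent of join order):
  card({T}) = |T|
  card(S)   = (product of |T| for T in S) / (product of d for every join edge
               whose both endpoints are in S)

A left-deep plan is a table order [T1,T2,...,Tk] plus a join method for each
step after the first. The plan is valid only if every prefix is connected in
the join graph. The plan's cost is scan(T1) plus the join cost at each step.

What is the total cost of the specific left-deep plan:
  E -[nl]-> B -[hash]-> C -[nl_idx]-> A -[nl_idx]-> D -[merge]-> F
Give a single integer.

step 1: scan E: cost=20, card=20
step 2: join B via nl
    card(P join B) = 20*150/(10) = 300
    cost = 20 + 20*150 = 3020
step 3: join C via hash
    card(P join C) = 300*100/(2) = 15000
    cost = 3020 + 2*100*7 + 300 = 4720
step 4: join A via nl_idx
    card(P join A) = 15000*80/(4) = 300000
    cost = 4720 + 15000*7 + 300000 = 409720
step 5: join D via nl_idx
    card(P join D) = 300000*150/(3) = 15000000
    cost = 409720 + 300000*8 + 15000000 = 17809720
step 6: join F via merge
    card(P join F) = 15000000*250/(2) = 1875000000
    cost = 17809720 + 15000000*24 + 250*8 + 15000000 + 250 = 392811970

392811970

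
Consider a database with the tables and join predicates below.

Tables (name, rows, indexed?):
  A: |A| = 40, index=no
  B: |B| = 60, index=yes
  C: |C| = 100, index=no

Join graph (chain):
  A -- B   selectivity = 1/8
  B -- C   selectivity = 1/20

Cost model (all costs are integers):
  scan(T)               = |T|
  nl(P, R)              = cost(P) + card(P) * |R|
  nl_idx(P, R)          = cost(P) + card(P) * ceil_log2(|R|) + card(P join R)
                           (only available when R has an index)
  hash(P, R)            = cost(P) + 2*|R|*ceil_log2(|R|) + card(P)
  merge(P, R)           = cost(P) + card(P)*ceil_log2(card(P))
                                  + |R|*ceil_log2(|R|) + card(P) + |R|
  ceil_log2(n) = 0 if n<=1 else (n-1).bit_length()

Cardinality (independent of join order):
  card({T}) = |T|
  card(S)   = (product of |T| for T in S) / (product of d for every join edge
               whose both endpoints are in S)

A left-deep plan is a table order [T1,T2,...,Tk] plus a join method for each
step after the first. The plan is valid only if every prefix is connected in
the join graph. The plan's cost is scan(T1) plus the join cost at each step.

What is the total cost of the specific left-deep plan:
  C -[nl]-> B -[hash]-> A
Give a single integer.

6880

step 1: scan C: cost=100, card=100
step 2: join B via nl
    card(P join B) = 100*60/(20) = 300
    cost = 100 + 100*60 = 6100
step 3: join A via hash
    card(P join A) = 300*40/(8) = 1500
    cost = 6100 + 2*40*6 + 300 = 6880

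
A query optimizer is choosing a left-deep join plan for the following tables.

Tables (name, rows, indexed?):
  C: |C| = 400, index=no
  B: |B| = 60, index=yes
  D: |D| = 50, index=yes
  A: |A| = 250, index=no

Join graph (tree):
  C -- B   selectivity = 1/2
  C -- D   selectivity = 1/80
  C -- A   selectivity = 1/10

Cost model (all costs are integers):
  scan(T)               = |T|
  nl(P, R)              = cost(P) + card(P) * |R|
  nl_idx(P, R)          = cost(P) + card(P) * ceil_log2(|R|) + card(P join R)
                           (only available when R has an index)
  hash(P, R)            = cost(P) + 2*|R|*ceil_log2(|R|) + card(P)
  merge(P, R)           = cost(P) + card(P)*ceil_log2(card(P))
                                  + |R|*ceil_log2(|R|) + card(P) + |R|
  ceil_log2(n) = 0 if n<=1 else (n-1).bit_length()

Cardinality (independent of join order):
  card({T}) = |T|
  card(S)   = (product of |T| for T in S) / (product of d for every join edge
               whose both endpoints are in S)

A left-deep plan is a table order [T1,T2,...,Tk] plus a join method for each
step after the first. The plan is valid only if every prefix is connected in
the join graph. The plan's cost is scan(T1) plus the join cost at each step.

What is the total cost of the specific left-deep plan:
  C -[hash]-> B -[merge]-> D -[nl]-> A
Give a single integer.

2056870

step 1: scan C: cost=400, card=400
step 2: join B via hash
    card(P join B) = 400*60/(2) = 12000
    cost = 400 + 2*60*6 + 400 = 1520
step 3: join D via merge
    card(P join D) = 12000*50/(80) = 7500
    cost = 1520 + 12000*14 + 50*6 + 12000 + 50 = 181870
step 4: join A via nl
    card(P join A) = 7500*250/(10) = 187500
    cost = 181870 + 7500*250 = 2056870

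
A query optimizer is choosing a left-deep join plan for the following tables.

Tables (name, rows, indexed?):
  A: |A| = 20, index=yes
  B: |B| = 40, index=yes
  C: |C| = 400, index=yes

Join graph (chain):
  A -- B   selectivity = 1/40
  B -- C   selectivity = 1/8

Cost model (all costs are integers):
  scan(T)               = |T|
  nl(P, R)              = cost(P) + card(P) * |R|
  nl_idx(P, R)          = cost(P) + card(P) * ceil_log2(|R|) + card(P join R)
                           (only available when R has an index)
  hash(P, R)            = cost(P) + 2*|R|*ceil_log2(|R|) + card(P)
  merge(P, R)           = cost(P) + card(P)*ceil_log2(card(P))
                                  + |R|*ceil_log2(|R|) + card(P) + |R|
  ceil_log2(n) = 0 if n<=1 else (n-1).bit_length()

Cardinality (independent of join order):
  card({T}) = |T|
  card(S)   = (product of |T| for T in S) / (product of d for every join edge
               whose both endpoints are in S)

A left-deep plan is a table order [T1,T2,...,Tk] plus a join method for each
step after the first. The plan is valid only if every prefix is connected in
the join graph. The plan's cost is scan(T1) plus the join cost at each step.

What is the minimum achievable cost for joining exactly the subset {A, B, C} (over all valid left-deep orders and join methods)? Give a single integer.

Selinger DP over subsets of {A,B,C}:
  {A}: scan cost=20, card=20
  {B}: scan cost=40, card=40
  {C}: scan cost=400, card=400
  {AB}: card=20; try (B,nl_idx)→160, (A,nl_idx)→260, (A,hash)→280, (B,merge)→420, (A,merge)→440, (B,hash)→520 …(+2); best=160 via (B,nl_idx)
  {BC}: card=2000; try (B,hash)→1280, (C,nl_idx)→2400, (C,merge)→4320, (B,merge)→4680, (B,nl_idx)→4800, (C,hash)→7280 …(+2); best=1280 via (B,hash)
  {ABC}: card=1000; try (C,nl_idx)→1340, (A,hash)→3480, (C,merge)→4280, (C,hash)→7380, (C,nl)→8160, (A,nl_idx)→12280 …(+2); best=1340 via (C,nl_idx)

1340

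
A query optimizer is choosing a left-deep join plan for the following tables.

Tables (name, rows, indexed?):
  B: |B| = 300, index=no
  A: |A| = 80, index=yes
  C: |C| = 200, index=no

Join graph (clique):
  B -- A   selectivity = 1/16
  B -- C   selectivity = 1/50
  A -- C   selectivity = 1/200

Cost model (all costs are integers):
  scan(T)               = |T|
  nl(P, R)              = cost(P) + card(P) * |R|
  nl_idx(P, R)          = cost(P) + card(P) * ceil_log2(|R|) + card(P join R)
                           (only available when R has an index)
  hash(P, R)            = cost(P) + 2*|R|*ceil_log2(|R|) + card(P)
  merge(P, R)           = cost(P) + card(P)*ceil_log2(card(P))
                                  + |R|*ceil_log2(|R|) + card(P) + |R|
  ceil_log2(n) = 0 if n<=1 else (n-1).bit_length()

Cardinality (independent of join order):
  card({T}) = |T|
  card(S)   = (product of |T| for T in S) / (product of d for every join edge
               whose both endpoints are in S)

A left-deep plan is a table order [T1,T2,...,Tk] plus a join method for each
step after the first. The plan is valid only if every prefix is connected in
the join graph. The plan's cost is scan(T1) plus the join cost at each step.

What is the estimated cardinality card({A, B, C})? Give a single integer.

30

Tables in S: A(80), B(300), C(200)
Edges inside S: B-A(d=16), B-C(d=50), A-C(d=200)
numerator = 80 * 300 * 200 = 4800000
denominator = 16 * 50 * 200 = 160000
card(S) = 4800000 / 160000 = 30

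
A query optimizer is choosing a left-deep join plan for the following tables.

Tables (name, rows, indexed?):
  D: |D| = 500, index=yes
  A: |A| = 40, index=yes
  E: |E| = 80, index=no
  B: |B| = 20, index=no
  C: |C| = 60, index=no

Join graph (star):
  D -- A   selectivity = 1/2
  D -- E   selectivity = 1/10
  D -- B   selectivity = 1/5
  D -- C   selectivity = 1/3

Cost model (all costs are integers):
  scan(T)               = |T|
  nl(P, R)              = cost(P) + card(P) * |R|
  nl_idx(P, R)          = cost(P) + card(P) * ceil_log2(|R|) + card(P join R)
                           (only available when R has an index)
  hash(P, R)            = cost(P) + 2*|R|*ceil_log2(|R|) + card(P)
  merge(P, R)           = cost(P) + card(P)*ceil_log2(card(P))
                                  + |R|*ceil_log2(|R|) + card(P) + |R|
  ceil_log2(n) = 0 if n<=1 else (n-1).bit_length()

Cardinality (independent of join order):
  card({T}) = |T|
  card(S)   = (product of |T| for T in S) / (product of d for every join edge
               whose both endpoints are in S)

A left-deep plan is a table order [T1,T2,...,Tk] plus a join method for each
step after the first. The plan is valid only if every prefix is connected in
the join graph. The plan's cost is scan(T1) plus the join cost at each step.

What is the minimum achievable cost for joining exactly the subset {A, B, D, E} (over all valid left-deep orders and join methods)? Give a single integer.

Selinger DP over subsets of {A,B,D,E}:
  {D}: scan cost=500, card=500
  {A}: scan cost=40, card=40
  {E}: scan cost=80, card=80
  {B}: scan cost=20, card=20
  {AD}: card=10000; try (A,hash)→1480, (D,merge)→5320, (A,merge)→5780, (D,hash)→9080, (D,nl_idx)→10400, (A,nl_idx)→13500 …(+2); best=1480 via (A,hash)
  {DE}: card=4000; try (E,hash)→2120, (D,nl_idx)→4800, (D,merge)→5720, (E,merge)→6140, (D,hash)→9160, (D,nl)→40080 …(+1); best=2120 via (E,hash)
  {BD}: card=2000; try (B,hash)→1200, (D,nl_idx)→2200, (D,merge)→5140, (B,merge)→5620, (D,hash)→9040, (D,nl)→10020 …(+1); best=1200 via (B,hash)
  {ADE}: card=80000; try (A,hash)→6600, (E,hash)→12600, (A,merge)→54400, (A,nl_idx)→106120, (E,merge)→152120, (A,nl)→162120 …(+1); best=6600 via (A,hash)
  {ABD}: card=40000; try (A,hash)→3680, (B,hash)→11680, (A,merge)→25480, (A,nl_idx)→53200, (A,nl)→81200, (B,merge)→151600 …(+1); best=3680 via (A,hash)
  {BDE}: card=16000; try (E,hash)→4320, (B,hash)→6320, (E,merge)→25840, (B,merge)→54240, (B,nl)→82120, (E,nl)→161200; best=4320 via (E,hash)
  {ABDE}: card=320000; try (A,hash)→20800, (E,hash)→44800, (B,hash)→86800, (A,merge)→244600, (A,nl_idx)→420320, (A,nl)→644320 …(+4); best=20800 via (A,hash)

20800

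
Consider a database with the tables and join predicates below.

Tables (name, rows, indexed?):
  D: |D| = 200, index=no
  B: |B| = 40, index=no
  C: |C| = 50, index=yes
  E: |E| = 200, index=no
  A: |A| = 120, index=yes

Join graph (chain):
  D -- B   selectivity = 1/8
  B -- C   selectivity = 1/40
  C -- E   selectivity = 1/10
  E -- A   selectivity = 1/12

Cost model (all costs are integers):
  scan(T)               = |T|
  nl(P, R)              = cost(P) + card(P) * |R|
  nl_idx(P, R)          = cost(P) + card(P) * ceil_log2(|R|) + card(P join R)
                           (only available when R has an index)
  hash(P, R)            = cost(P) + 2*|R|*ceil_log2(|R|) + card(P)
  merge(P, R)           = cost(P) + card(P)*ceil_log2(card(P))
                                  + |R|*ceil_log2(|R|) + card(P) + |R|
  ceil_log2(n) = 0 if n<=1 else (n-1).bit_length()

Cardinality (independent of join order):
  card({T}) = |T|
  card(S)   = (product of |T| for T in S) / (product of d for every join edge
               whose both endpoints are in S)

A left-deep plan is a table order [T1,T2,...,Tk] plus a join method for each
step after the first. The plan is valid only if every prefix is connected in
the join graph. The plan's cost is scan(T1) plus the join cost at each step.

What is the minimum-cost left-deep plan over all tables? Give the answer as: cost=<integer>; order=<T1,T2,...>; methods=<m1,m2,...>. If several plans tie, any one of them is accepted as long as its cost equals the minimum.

cost=18360; order=B,C,E,A,D; methods=nl_idx,merge,hash,hash

Selinger DP (subsets sized 1..n):
  {D}: scan cost=200, card=200
  {B}: scan cost=40, card=40
  {C}: scan cost=50, card=50
  {E}: scan cost=200, card=200
  {A}: scan cost=120, card=120
  {BD}: card=1000; try (B,hash)→880, (D,merge)→2120, (B,merge)→2280, (D,hash)→3280, (D,nl)→8040, (B,nl)→8200; best=880 via (B,hash)
  {BC}: card=50; try (C,nl_idx)→330, (B,hash)→580, (C,merge)→670, (C,hash)→680, (B,merge)→680, (C,nl)→2040 …(+1); best=330 via (C,nl_idx)
  {CE}: card=1000; try (C,hash)→1000, (E,merge)→2200, (C,merge)→2350, (C,nl_idx)→2400, (E,hash)→3300, (E,nl)→10050 …(+1); best=1000 via (C,hash)
  {AE}: card=2000; try (A,hash)→2080, (E,merge)→2880, (A,merge)→2960, (E,hash)→3440, (A,nl_idx)→3600, (E,nl)→24120 …(+1); best=2080 via (A,hash)
  {BCD}: card=1250; try (D,merge)→2480, (C,hash)→2480, (D,hash)→3580, (C,nl_idx)→8130, (D,nl)→10330, (C,merge)→12230 …(+1); best=2480 via (D,merge)
  {BCE}: card=1000; try (E,merge)→2480, (B,hash)→2480, (E,hash)→3580, (E,nl)→10330, (B,merge)→12280, (B,nl)→41000; best=2480 via (E,merge)
  {ACE}: card=10000; try (A,hash)→3680, (C,hash)→4680, (A,merge)→12960, (A,nl_idx)→18000, (C,nl_idx)→24080, (C,merge)→26430 …(+2); best=3680 via (A,hash)
  {BCDE}: card=25000; try (D,hash)→6680, (E,hash)→6930, (D,merge)→15280, (E,merge)→19280, (D,nl)→202480, (E,nl)→252480; best=6680 via (D,hash)
  {ABCE}: card=10000; try (A,hash)→5160, (B,hash)→14160, (A,merge)→14440, (A,nl_idx)→19480, (A,nl)→122480, (B,merge)→153960 …(+1); best=5160 via (A,hash)
  {ABCDE}: card=250000; try (D,hash)→18360, (A,hash)→33360, (D,merge)→156960, (A,merge)→407640, (A,nl_idx)→431680, (D,nl)→2005160 …(+1); best=18360 via (D,hash)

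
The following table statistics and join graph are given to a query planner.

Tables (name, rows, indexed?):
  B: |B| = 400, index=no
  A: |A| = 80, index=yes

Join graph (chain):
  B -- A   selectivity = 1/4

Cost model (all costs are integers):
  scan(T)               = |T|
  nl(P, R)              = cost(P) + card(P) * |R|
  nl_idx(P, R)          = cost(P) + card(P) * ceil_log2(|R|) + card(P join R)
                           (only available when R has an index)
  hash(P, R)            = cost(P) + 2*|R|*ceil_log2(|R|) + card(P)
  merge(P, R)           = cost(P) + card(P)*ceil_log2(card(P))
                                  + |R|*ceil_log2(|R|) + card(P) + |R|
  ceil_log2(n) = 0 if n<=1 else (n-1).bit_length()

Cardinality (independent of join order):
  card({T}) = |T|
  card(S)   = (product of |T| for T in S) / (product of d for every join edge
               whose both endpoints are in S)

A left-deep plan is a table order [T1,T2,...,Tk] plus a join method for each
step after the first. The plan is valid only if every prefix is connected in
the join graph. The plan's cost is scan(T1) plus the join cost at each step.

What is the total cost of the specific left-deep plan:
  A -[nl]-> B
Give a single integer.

step 1: scan A: cost=80, card=80
step 2: join B via nl
    card(P join B) = 80*400/(4) = 8000
    cost = 80 + 80*400 = 32080

32080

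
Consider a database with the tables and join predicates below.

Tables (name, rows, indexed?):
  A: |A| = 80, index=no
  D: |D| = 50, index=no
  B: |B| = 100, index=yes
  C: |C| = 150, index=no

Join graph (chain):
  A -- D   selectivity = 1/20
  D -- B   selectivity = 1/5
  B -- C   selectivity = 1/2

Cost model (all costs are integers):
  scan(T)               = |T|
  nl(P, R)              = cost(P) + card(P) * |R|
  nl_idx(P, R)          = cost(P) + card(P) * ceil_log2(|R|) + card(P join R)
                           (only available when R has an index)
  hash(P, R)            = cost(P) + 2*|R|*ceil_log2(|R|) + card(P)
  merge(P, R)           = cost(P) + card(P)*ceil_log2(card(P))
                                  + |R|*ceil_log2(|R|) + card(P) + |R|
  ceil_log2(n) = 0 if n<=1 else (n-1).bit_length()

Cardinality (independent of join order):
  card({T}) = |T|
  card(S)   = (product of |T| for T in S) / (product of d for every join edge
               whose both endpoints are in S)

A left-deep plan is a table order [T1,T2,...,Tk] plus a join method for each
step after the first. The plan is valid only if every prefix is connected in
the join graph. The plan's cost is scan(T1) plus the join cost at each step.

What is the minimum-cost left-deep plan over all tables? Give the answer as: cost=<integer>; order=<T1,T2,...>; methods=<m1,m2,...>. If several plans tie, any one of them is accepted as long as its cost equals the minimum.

Selinger DP (subsets sized 1..n):
  {A}: scan cost=80, card=80
  {D}: scan cost=50, card=50
  {B}: scan cost=100, card=100
  {C}: scan cost=150, card=150
  {AD}: card=200; try (D,hash)→760, (A,merge)→1040, (D,merge)→1070, (A,hash)→1220, (A,nl)→4050, (D,nl)→4080; best=760 via (D,hash)
  {BD}: card=1000; try (D,hash)→800, (B,merge)→1200, (D,merge)→1250, (B,nl_idx)→1400, (B,hash)→1500, (B,nl)→5050 …(+1); best=800 via (D,hash)
  {BC}: card=7500; try (B,hash)→1700, (C,merge)→2250, (B,merge)→2300, (C,hash)→2600, (B,nl_idx)→8700, (C,nl)→15100 …(+1); best=1700 via (B,hash)
  {ABD}: card=4000; try (B,hash)→2360, (A,hash)→2920, (B,merge)→3360, (B,nl_idx)→6160, (A,merge)→12440, (B,nl)→20760 …(+1); best=2360 via (B,hash)
  {BCD}: card=75000; try (C,hash)→4200, (D,hash)→9800, (C,merge)→13150, (D,merge)→107050, (C,nl)→150800, (D,nl)→376700; best=4200 via (C,hash)
  {ABCD}: card=300000; try (C,hash)→8760, (C,merge)→55710, (A,hash)→80320, (C,nl)→602360, (A,merge)→1354840, (A,nl)→6004200; best=8760 via (C,hash)

cost=8760; order=A,D,B,C; methods=hash,hash,hash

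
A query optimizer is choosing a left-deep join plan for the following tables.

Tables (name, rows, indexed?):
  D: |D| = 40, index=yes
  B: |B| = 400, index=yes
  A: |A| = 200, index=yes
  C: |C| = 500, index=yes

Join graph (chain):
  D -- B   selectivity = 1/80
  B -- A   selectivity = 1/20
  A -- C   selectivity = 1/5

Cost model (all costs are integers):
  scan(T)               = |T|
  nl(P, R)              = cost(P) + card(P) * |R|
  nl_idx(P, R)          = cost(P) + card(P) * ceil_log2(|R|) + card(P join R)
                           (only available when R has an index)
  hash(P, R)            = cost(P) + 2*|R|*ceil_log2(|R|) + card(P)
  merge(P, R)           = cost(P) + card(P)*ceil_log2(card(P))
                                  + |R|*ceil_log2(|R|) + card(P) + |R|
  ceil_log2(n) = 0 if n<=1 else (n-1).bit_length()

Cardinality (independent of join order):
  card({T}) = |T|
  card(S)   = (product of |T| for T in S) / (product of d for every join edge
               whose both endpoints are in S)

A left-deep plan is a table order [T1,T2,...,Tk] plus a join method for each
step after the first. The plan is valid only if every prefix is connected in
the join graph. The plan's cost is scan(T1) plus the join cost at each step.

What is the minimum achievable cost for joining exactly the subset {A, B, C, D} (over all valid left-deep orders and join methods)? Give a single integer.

15000

Selinger DP over subsets of {A,B,C,D}:
  {D}: scan cost=40, card=40
  {B}: scan cost=400, card=400
  {A}: scan cost=200, card=200
  {C}: scan cost=500, card=500
  {BD}: card=200; try (B,nl_idx)→600, (D,hash)→1280, (D,nl_idx)→3000, (B,merge)→4320, (D,merge)→4680, (B,hash)→7280 …(+2); best=600 via (B,nl_idx)
  {AB}: card=4000; try (A,hash)→4000, (B,merge)→6000, (B,nl_idx)→6000, (A,merge)→6200, (B,hash)→7600, (A,nl_idx)→7600 …(+2); best=4000 via (A,hash)
  {AC}: card=20000; try (A,hash)→4200, (C,merge)→7000, (A,merge)→7300, (C,hash)→9400, (C,nl_idx)→22000, (A,nl_idx)→24500 …(+2); best=4200 via (A,hash)
  {ABD}: card=2000; try (A,hash)→4000, (A,merge)→4200, (A,nl_idx)→4200, (D,hash)→8480, (D,nl_idx)→30000, (A,nl)→40600 …(+2); best=4000 via (A,hash)
  {ABC}: card=400000; try (C,hash)→17000, (B,hash)→31400, (C,merge)→61000, (B,merge)→328200, (C,nl_idx)→440000, (B,nl_idx)→584200 …(+2); best=17000 via (C,hash)
  {ABCD}: card=200000; try (C,hash)→15000, (C,merge)→33000, (C,nl_idx)→222000, (D,hash)→417480, (C,nl)→1004000, (D,nl_idx)→2617000 …(+2); best=15000 via (C,hash)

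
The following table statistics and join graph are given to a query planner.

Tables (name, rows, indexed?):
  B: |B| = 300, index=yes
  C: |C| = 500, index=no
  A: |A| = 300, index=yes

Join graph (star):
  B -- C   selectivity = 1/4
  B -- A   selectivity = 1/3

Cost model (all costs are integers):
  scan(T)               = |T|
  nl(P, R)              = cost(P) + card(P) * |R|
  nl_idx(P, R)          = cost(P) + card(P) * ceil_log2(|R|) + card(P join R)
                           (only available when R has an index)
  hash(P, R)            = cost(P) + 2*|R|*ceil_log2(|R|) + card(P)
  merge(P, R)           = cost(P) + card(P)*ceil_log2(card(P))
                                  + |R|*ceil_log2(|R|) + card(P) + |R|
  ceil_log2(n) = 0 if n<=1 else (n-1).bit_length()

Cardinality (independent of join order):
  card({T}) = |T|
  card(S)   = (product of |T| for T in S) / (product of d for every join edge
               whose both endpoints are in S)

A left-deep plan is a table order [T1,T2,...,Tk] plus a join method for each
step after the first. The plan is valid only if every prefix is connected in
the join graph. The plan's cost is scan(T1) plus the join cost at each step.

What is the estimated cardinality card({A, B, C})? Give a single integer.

3750000

Tables in S: A(300), B(300), C(500)
Edges inside S: B-C(d=4), B-A(d=3)
numerator = 300 * 300 * 500 = 45000000
denominator = 4 * 3 = 12
card(S) = 45000000 / 12 = 3750000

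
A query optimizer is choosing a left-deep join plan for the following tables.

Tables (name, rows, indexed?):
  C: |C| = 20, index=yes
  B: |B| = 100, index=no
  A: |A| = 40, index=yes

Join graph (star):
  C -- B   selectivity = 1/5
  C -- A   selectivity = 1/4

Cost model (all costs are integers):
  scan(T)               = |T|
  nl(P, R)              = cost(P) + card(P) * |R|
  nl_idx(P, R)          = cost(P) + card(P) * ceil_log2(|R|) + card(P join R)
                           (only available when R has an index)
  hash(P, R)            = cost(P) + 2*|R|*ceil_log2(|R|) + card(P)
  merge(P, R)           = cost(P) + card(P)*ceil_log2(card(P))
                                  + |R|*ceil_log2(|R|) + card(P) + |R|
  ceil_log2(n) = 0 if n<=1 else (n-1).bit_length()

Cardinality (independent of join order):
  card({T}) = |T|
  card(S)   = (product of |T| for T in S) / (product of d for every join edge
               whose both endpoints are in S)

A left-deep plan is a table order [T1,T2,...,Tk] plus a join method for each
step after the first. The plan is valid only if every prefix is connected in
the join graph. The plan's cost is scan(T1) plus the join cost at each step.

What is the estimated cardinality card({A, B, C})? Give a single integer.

4000

Tables in S: A(40), B(100), C(20)
Edges inside S: C-B(d=5), C-A(d=4)
numerator = 40 * 100 * 20 = 80000
denominator = 5 * 4 = 20
card(S) = 80000 / 20 = 4000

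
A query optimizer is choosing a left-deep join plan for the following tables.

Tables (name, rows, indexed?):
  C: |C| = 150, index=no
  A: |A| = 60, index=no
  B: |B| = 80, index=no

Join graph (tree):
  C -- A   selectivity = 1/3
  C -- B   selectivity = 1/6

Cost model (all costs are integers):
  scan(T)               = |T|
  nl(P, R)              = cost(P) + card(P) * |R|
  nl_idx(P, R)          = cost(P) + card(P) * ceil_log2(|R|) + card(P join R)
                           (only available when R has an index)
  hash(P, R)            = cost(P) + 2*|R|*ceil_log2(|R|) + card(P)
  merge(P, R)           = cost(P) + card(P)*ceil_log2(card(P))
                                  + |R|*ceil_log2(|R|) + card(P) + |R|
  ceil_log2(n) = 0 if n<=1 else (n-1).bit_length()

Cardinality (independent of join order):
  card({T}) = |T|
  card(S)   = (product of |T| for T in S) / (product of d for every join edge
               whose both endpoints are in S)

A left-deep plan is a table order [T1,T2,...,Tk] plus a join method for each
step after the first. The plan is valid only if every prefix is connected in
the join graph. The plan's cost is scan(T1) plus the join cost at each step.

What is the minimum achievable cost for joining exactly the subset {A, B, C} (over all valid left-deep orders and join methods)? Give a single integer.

4140

Selinger DP over subsets of {A,B,C}:
  {C}: scan cost=150, card=150
  {A}: scan cost=60, card=60
  {B}: scan cost=80, card=80
  {AC}: card=3000; try (A,hash)→1020, (C,merge)→1830, (A,merge)→1920, (C,hash)→2520, (C,nl)→9060, (A,nl)→9150; best=1020 via (A,hash)
  {BC}: card=2000; try (B,hash)→1420, (C,merge)→2070, (B,merge)→2140, (C,hash)→2560, (C,nl)→12080, (B,nl)→12150; best=1420 via (B,hash)
  {ABC}: card=40000; try (A,hash)→4140, (B,hash)→5140, (A,merge)→25840, (B,merge)→40660, (A,nl)→121420, (B,nl)→241020; best=4140 via (A,hash)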